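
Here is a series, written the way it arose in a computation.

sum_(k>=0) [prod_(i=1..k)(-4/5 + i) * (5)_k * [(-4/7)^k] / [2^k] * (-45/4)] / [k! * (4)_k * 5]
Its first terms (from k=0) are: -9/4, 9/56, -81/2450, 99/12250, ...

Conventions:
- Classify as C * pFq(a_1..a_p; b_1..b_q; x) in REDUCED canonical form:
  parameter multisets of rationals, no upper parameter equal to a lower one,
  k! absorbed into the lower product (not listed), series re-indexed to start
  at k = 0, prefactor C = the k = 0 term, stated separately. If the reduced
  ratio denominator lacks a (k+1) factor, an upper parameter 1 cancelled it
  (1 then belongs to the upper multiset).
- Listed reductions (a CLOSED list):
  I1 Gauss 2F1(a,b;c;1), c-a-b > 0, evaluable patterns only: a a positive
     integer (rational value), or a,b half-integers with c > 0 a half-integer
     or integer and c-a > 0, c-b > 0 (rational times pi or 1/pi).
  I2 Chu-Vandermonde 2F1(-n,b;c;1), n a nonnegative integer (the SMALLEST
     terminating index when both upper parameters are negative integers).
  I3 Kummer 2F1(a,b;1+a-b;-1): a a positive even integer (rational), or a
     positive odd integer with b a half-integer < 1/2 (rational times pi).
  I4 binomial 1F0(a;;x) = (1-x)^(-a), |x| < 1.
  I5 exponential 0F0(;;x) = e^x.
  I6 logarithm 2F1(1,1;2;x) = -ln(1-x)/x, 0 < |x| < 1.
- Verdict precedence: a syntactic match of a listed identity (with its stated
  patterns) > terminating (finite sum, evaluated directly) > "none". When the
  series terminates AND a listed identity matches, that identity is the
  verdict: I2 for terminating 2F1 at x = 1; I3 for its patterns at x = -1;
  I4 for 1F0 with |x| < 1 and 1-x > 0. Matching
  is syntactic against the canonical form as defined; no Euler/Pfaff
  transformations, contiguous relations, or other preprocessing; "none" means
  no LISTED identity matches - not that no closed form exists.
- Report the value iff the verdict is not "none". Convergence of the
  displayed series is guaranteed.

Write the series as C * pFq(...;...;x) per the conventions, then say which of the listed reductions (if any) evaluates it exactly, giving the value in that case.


With C = -9/4: the canonical form is 2F1(1/5, 5; 4; -2/7). Verdict: no listed reduction: x = -2/7 and upper {1/5, 5} fail every I1-I6 pattern.

Key step: with t_0 = -9/4, the running product (C = -9/4, x = -2/7) telescopes to a rising factorial.
Consecutive-term ratio: r(k) = (-2/7) * (k+1/5) (k+5) / [(k+4) (k+1)] ; factor over Q: parameters, x = (-2/7), and C = -9/4.


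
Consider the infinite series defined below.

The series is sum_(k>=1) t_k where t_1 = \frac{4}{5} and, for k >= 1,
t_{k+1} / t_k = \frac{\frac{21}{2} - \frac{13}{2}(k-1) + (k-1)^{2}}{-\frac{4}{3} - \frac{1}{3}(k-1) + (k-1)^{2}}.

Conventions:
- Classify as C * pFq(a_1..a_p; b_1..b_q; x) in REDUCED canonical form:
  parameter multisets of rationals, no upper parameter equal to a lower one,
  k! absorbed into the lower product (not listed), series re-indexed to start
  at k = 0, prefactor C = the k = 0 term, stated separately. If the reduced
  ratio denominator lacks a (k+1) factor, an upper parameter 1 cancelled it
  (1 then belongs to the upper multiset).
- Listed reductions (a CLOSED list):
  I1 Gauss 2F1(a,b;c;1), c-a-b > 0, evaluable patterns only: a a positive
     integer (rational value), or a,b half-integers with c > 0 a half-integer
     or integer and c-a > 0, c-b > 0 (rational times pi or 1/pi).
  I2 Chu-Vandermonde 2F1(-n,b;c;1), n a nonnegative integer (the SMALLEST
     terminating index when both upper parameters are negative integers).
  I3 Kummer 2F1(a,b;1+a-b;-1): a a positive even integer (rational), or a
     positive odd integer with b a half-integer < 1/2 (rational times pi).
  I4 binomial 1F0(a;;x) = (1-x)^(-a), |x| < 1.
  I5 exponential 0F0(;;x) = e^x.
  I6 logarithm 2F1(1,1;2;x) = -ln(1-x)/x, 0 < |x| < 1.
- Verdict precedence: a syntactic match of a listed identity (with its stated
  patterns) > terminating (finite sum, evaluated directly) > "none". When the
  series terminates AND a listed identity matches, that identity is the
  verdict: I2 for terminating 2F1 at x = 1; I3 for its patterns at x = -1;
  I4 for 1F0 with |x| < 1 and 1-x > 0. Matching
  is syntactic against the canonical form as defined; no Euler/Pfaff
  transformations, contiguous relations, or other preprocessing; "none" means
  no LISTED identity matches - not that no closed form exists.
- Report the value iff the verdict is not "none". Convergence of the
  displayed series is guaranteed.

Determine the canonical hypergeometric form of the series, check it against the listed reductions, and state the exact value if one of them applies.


Key step: from the first term \frac{4}{5}: factor the ratio over Q (C = 4/5, x = 1): negated roots = parameters.
Ratio: r(k) = 1 * (k-\frac{7}{2}) (k-3) / [(k-\frac{4}{3}) (k+1)] - poly over poly, x = 1 from leading terms; C = \frac{4}{5} at k = 0.

Prefactor \frac{4}{5}, argument 1: 2F1 with upper {-\frac{7}{2}, -3} over lower {-\frac{4}{3}}. Verdict: Vandermonde's identity (I2) applies (terminating 2F1 at x = 1 with n = 3, b = -7/2, c = -\frac{4}{3}). Its exact value is \frac{1235}{16}.


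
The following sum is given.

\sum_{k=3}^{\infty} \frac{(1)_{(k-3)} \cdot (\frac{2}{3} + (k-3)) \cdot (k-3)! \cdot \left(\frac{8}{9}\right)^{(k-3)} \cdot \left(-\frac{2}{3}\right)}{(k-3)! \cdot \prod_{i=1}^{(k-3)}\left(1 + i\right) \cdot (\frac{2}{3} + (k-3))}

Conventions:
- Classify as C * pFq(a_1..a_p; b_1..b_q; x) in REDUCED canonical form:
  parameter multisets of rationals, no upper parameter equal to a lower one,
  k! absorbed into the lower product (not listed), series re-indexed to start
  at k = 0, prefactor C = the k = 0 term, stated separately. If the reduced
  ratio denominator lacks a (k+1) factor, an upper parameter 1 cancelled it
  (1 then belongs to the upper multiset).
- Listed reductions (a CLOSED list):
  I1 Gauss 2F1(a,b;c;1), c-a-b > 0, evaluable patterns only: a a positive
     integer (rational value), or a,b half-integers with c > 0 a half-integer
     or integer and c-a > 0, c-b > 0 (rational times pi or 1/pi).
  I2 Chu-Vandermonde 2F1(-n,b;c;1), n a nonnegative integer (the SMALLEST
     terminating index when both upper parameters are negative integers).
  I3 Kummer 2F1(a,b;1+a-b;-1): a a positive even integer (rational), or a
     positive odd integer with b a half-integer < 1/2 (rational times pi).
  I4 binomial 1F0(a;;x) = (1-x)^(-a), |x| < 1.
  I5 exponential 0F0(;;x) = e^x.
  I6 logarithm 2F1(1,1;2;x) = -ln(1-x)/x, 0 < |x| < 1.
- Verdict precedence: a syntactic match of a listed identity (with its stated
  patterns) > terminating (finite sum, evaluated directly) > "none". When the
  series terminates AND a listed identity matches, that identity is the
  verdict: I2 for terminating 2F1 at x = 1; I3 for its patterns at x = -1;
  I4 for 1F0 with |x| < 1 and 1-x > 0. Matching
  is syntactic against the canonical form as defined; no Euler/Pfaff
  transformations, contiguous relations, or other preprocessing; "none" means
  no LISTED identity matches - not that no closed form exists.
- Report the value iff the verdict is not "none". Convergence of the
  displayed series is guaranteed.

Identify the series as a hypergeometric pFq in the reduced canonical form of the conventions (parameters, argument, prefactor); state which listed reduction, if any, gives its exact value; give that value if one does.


The tell: with t_0 = -\frac{2}{3}, the lower running product (prefactor -2/3) is a rising factorial.
Ratio: r(k) = \frac{8}{9} * (k+1) (k+1) / [(k+2) (k+1)] - rational in k. x = \frac{8}{9}; t_0 = -\frac{2}{3}; negate the roots.

With C = -\frac{2}{3}: the canonical form is 2F1(1, 1; 2; \frac{8}{9}). Verdict: this is the I6 logarithm reduction (the logarithm: parameters (1,1;2), x = \frac{8}{9}). Hence: \frac{3}{4} \cdot \ln\left(\frac{1}{9}\right).


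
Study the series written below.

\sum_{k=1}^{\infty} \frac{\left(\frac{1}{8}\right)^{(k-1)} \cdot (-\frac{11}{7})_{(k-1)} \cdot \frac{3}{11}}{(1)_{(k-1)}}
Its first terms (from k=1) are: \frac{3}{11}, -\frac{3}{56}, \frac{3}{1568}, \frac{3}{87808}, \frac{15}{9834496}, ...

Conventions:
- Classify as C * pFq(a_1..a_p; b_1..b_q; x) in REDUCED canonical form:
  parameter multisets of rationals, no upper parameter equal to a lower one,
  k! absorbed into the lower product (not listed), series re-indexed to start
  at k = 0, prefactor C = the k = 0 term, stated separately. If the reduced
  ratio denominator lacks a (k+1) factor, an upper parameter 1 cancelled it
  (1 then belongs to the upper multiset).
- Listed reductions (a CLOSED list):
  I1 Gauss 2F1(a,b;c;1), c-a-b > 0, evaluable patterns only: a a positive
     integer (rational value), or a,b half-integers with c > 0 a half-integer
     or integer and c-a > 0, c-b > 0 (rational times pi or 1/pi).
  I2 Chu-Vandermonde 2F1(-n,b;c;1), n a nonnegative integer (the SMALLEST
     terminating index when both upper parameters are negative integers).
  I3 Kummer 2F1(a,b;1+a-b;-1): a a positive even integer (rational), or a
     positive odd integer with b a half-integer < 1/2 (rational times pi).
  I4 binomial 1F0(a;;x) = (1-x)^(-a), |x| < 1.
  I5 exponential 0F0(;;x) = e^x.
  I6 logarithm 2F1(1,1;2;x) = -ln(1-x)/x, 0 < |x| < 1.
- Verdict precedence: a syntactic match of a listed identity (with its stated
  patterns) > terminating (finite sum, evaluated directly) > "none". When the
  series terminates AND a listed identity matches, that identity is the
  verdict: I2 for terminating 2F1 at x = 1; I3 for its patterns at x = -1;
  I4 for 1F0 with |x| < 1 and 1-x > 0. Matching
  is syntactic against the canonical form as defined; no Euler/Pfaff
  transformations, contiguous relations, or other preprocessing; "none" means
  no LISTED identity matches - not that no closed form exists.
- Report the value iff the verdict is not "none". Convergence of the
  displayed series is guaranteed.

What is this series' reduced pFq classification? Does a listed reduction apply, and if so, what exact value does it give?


Canonical form: C = \frac{3}{11} times 1F0 with upper {-\frac{11}{7}}, lower {-}, x = \frac{1}{8}. Verdict: the I4 binomial reduction applies (the 1F0 binomial series: exponent 11/7, x = \frac{1}{8}). Hence: \frac{3}{11} \cdot \left(\frac{7}{8}\right)^{\frac{11}{7}}.

Structural cue: from the first term \frac{3}{11}: (1)_k (prefactor 3/11) is k! itself.
Step ratio: r(k) = \frac{1}{8} * (k-\frac{11}{7}) / [(k+1)] - poly over poly, x = \frac{1}{8} from leading terms; C = \frac{3}{11} at k = 0.


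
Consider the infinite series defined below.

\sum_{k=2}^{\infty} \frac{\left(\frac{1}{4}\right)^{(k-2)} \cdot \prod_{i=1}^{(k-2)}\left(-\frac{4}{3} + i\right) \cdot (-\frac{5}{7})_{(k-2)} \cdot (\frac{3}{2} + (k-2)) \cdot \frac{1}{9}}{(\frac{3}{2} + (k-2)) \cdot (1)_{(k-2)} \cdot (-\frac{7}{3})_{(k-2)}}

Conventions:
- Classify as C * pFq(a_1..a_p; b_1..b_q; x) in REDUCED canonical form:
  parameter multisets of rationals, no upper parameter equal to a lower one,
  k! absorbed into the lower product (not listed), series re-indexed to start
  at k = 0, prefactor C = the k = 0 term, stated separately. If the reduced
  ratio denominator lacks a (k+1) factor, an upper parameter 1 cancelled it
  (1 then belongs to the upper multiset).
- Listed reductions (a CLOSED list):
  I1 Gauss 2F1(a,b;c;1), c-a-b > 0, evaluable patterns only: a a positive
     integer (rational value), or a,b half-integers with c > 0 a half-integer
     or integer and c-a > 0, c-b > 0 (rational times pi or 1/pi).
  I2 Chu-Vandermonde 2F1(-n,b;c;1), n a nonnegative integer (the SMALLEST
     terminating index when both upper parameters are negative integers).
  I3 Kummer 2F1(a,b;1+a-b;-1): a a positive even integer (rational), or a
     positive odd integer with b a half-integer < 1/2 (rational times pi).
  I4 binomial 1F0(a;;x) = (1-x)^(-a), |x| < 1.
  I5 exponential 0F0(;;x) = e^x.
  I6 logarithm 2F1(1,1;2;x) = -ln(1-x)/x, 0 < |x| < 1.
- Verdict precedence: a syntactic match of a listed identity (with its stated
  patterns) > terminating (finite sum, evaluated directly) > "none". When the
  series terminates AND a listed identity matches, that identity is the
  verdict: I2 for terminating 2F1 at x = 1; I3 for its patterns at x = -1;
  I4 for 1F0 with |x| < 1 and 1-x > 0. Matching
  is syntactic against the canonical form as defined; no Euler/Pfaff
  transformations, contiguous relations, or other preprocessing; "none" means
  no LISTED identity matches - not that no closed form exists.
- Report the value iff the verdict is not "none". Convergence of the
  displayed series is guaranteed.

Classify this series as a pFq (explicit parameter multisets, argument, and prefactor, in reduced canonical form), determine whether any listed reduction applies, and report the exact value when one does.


Reduced: x = \frac{1}{4}, 2F1, upper = {-\frac{5}{7}, -\frac{1}{3}}, lower = {-\frac{7}{3}}, C = \frac{1}{9}. Verdict: none - at argument \frac{1}{4} the multisets {-\frac{5}{7}, -\frac{1}{3}} ; {-\frac{7}{3}} match no listed identity.

Structural cue: t_0 being \frac{1}{9}, (1)_k (C = 1/9) is k! itself.
Consecutive-term ratio: r(k) = \frac{1}{4} * (k-\frac{5}{7}) (k-\frac{1}{3}) / [(k-\frac{7}{3}) (k+1)] - poly over poly, x = \frac{1}{4} from leading terms; C = \frac{1}{9} at k = 0.


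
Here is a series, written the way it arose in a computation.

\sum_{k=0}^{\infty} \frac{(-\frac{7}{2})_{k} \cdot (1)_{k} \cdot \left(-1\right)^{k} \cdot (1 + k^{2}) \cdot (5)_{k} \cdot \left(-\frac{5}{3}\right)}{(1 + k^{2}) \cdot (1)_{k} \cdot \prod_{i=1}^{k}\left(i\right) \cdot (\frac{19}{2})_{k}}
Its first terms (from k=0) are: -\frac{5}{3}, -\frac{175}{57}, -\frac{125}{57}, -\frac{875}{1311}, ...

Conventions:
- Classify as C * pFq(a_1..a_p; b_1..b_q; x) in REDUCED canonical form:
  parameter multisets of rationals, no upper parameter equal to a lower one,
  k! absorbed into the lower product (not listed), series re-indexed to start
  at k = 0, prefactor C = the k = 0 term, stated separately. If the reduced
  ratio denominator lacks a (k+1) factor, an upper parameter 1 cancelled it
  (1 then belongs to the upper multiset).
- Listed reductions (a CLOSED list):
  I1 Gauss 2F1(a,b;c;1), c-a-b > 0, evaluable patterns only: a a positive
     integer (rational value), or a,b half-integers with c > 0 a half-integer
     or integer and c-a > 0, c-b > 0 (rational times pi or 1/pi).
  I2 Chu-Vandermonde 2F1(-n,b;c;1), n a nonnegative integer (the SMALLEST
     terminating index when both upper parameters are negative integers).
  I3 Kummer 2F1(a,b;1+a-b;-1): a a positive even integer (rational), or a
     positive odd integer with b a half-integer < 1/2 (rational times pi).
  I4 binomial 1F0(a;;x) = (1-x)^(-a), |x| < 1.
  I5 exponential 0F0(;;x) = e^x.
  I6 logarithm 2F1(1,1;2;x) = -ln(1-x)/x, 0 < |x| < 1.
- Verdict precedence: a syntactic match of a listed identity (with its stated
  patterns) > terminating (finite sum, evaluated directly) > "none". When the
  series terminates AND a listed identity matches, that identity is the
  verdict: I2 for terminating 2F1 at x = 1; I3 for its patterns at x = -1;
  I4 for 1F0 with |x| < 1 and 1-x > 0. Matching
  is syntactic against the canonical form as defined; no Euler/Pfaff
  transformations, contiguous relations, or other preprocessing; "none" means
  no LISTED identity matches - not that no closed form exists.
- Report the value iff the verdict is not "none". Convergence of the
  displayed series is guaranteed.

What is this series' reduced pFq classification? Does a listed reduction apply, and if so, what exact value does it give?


Reduced: x = -1, 2F1, upper = {-\frac{7}{2}, 5}, lower = {\frac{19}{2}}, C = -\frac{5}{3}. Verdict at x = -1: Kummer (I3) matches (x = -1; c = \frac{19}{2} equals 1+a-b for upper {-\frac{7}{2}, 5}: listed pattern). Sum: \left(-\frac{1276275}{524288}\right) \cdot \pi.

First insight: t_0 being -\frac{5}{3}, striking the common factor k^2 + 1 reduces the term (C = -5/3).
Consecutive-term ratio: r(k) = -1 * (k-\frac{7}{2}) (k+5) / [(k+\frac{19}{2}) (k+1)] ; factor over Q: parameters, x = -1, and C = -\frac{5}{3}.


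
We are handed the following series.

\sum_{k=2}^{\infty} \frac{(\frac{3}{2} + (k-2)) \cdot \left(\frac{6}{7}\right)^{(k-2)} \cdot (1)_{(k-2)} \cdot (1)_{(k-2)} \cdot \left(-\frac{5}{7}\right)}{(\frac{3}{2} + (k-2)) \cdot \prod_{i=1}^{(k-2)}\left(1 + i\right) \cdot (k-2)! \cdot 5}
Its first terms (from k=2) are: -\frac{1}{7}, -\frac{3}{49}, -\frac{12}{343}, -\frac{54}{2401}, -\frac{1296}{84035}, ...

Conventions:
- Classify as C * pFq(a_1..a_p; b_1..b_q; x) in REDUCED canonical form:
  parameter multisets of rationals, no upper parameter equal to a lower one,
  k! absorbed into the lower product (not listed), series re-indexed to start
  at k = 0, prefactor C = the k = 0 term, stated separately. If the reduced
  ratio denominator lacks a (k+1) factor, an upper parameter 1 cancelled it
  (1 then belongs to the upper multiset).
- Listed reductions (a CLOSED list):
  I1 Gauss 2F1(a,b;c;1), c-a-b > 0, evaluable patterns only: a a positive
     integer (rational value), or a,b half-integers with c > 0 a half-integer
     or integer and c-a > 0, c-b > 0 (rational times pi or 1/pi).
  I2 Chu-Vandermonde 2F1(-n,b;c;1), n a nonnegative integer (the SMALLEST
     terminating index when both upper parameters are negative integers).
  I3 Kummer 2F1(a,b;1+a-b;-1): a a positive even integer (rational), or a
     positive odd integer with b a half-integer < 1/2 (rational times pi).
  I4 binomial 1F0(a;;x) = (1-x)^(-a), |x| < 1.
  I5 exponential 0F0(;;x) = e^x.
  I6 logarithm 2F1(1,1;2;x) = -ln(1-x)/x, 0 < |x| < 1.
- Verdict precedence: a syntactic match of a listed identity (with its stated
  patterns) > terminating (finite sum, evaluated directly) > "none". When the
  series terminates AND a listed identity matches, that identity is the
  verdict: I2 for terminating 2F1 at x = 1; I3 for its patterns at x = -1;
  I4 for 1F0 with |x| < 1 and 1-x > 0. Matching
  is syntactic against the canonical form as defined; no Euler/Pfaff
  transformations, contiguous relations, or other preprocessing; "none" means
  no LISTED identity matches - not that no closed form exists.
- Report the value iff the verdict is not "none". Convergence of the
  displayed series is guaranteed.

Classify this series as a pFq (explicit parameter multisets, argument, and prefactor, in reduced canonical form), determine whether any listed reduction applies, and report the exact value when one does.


Canonical form: C = -\frac{1}{7} times 2F1 with upper {1, 1}, lower {2}, x = \frac{6}{7}. Verdict: logarithm (I6) matches (the logarithm: parameters (1,1;2), x = \frac{6}{7}). Exact value: \frac{1}{6} \cdot \ln\left(\frac{1}{7}\right).

First insight: t_0 = -\frac{1}{7} here, and k + 3/2 divides numerator and denominator alike; C = -1/7 after cancelling.
Term ratio: r(k) = \frac{6}{7} * (k+1) (k+1) / [(k+2) (k+1)] - rational in k. x = \frac{6}{7}; t_0 = -\frac{1}{7}; negate the roots.


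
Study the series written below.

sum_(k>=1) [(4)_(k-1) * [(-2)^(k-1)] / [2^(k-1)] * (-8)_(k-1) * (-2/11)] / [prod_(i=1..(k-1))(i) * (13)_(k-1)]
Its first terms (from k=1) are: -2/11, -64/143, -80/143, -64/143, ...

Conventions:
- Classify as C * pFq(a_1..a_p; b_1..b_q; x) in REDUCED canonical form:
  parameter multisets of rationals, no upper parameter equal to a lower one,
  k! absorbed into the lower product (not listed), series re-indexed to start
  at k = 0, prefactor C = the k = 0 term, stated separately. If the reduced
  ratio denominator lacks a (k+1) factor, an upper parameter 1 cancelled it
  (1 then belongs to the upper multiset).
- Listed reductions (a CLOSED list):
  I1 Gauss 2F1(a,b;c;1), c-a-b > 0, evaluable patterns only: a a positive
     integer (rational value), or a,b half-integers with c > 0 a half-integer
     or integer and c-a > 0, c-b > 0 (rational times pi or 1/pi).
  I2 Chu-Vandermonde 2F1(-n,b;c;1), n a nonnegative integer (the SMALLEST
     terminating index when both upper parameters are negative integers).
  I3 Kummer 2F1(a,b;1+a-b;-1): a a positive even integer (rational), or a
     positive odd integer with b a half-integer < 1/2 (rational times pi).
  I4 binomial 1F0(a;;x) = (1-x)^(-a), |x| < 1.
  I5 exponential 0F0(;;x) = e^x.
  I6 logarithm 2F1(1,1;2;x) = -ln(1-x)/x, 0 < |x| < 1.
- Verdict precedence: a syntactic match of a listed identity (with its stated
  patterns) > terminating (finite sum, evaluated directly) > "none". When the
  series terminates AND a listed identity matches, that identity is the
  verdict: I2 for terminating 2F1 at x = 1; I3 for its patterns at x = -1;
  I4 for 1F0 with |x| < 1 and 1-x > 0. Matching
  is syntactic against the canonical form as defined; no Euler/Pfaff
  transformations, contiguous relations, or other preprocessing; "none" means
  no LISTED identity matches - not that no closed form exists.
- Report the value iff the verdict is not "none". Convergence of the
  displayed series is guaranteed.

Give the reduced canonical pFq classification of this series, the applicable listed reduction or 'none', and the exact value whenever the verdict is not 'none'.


At argument -1: a 2F1 with upper {-8, 4}, lower {13}, scaled by C = -2/11. Verdict (x = -1): Kummer (I3) applies (x = -1; c = 13 equals 1+a-b for upper {-8, 4}: listed pattern). Hence: -2.

Key observation: x = (-1) and the two k-th powers (prefactor -2/11) combine into one argument.
Step ratio: r(k) = (-1) * (k-8) (k+4) / [(k+13) (k+1)] - rational; roots negated = parameters, x = (-1), C = -2/11.


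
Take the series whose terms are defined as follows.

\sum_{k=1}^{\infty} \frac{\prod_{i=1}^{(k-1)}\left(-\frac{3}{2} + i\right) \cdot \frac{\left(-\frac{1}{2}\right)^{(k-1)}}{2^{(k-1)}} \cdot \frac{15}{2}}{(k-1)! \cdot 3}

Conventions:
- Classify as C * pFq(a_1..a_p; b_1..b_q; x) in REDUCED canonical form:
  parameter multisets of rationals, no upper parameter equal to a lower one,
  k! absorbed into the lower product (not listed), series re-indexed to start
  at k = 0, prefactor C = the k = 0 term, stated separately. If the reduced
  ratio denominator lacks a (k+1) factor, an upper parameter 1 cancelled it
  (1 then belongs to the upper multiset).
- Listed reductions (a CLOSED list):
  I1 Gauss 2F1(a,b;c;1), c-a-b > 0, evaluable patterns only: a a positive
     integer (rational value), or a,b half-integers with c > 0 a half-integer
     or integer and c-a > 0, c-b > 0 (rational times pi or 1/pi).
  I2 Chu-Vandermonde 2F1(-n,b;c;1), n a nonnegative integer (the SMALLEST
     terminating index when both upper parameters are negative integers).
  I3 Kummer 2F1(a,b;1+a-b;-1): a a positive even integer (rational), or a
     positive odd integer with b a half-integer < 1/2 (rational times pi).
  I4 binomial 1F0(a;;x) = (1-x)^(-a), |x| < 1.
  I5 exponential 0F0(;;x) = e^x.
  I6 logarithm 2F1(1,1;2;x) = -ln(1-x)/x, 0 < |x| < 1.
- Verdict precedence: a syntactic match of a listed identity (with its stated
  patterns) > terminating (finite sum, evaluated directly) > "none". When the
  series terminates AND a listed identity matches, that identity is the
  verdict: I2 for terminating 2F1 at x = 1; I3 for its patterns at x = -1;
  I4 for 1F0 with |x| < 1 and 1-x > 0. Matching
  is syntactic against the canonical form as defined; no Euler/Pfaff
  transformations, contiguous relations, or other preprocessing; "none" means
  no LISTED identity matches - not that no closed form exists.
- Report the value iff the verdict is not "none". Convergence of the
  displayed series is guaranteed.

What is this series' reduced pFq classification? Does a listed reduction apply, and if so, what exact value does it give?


Prefactor \frac{5}{2}, argument -\frac{1}{4}: 1F0 with upper {-\frac{1}{2}} over lower {-}. Verdict: the I4 binomial reduction fires (the 1F0 binomial series: exponent 1/2, x = -\frac{1}{4}). Hence: \frac{5}{2} \cdot \left(\frac{5}{4}\right)^{\frac{1}{2}}.

Structural cue: x = -\frac{1}{4} and the constant factors (C = 5/2) combine into one prefactor.
Consecutive-term ratio: r(k) = -\frac{1}{4} * (k-\frac{1}{2}) / [(k+1)] - rational; roots negated = parameters, x = -\frac{1}{4}, C = \frac{5}{2}.


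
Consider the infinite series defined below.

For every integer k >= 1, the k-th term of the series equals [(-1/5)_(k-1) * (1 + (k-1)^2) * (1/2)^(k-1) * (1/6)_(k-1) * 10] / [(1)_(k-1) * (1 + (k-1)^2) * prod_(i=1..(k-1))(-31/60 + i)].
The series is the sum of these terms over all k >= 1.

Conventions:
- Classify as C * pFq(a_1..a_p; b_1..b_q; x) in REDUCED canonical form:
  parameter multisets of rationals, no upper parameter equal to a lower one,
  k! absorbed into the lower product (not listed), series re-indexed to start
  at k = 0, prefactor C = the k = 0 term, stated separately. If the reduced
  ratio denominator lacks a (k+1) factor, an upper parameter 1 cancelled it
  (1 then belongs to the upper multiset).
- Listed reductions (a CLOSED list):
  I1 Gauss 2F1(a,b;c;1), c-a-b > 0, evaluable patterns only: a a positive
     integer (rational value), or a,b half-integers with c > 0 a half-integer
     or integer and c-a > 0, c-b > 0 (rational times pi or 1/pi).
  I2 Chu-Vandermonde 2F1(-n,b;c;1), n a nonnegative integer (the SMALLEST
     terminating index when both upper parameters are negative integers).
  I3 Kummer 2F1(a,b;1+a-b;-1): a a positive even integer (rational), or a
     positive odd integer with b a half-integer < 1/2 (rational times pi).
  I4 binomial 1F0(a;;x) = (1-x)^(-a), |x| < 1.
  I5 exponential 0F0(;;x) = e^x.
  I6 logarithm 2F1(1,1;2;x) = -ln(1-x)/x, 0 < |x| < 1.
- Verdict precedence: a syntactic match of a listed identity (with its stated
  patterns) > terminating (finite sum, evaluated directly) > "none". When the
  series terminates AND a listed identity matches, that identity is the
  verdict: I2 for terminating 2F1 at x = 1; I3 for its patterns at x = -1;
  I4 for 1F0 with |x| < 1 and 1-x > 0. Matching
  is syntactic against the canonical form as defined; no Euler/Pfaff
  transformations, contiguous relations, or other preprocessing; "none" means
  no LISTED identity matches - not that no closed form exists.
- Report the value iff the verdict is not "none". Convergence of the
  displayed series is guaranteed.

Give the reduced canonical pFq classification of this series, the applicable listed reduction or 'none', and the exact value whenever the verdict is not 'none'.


This is 10 * 2F1(-1/5, 1/6; 29/60; 1/2) in reduced canonical form. Verdict: none. Every listed pattern misses the 2F1 form at 1/2, upper {-1/5, 1/6}.

The tell: t_0 = 10 here, and the lower running product (C = 10, x = 1/2) is a rising factorial.
Ratio: r(k) = (1/2) * (k-1/5) (k+1/6) / [(k+29/60) (k+1)] - poly over poly, x = (1/2) from leading terms; C = 10 at k = 0.


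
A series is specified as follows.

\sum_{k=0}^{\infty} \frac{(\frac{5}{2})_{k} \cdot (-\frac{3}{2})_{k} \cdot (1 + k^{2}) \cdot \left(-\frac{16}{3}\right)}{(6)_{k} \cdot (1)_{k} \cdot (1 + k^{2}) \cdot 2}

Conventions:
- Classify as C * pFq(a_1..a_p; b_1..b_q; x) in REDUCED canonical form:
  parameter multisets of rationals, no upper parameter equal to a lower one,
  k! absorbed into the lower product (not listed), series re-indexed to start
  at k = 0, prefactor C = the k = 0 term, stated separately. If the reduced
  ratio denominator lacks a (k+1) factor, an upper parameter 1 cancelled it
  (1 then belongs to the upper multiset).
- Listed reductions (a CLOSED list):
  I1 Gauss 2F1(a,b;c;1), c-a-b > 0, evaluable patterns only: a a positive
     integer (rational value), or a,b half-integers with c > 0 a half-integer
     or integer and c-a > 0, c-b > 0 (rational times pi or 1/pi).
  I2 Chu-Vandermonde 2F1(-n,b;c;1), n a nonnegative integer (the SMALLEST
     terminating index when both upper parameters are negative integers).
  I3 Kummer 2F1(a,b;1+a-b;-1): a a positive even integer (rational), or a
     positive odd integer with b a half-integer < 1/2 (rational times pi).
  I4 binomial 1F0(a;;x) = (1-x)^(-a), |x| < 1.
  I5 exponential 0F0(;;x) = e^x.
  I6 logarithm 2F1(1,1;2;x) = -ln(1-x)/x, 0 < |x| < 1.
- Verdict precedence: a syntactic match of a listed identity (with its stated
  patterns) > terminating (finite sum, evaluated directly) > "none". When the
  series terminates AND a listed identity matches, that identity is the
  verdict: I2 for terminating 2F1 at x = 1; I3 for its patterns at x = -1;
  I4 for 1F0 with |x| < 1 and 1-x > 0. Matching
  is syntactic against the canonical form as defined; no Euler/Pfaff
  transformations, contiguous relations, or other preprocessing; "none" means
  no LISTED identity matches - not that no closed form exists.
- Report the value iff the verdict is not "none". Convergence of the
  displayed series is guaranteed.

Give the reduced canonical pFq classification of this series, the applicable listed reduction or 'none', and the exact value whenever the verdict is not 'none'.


Prefactor -\frac{8}{3}, argument 1: 2F1 with upper {-\frac{3}{2}, \frac{5}{2}} over lower {6}. Verdict (x = 1): the half-integer Gauss pattern (I1) applies (x = 1; upper {-\frac{3}{2}, \frac{5}{2}} half-integers, c = 6 in the evaluable pattern). Its exact value is \left(-\frac{524288}{135135}\right) / \pi.

Key observation: x = 1 and the factor k^2 + 1 cancels (top and bottom), leaving C = -8/3, x = 1.
Step ratio: r(k) = 1 * (k-\frac{3}{2}) (k+\frac{5}{2}) / [(k+6) (k+1)] - rational in k. x = 1; t_0 = -\frac{8}{3}; negate the roots.


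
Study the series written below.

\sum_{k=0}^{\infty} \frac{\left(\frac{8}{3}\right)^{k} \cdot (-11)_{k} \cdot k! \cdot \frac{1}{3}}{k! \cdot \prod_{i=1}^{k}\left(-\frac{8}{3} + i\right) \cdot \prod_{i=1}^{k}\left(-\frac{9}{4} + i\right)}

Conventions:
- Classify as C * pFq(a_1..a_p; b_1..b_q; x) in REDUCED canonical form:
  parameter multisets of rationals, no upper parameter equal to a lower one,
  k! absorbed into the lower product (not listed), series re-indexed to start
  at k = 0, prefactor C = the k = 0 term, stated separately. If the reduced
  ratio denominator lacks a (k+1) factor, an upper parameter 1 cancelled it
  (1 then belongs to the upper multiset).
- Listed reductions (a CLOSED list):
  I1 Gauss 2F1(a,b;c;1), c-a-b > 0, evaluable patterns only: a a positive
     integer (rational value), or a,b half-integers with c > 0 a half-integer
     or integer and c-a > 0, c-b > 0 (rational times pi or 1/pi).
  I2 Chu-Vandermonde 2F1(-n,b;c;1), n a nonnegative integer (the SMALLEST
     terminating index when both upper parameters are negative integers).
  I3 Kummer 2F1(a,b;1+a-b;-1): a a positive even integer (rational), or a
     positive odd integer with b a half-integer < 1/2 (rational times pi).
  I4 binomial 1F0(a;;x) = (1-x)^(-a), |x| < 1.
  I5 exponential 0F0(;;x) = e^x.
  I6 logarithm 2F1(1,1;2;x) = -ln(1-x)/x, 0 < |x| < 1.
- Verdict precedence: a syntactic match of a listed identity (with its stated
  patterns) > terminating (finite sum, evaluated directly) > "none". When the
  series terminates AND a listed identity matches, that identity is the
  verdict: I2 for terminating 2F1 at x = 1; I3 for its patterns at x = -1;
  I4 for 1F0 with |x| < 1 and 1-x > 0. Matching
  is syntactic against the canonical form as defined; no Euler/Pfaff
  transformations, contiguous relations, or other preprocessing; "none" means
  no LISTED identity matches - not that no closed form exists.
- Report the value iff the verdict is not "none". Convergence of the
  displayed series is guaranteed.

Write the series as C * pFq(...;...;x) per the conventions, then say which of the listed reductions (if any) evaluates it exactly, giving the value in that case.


This is \frac{1}{3} * 2F2(-11, 1; -\frac{5}{3}, -\frac{5}{4}; \frac{8}{3}) in reduced canonical form. Verdict: terminating - the sum ends at index 11 because -11 is a negative integer; exact evaluation follows. Value: -\frac{320797627900574959}{50724921121875}.

Structural cue: t_0 = \frac{1}{3} here, and the lower running product (C = 1/3, x = 8/3) is a rising factorial.
Consecutive-term ratio: r(k) = \frac{8}{3} * (k-11) (k+1) / [(k-\frac{5}{3}) (k-\frac{5}{4}) (k+1)] - poly over poly, x = \frac{8}{3} from leading terms; C = \frac{1}{3} at k = 0.


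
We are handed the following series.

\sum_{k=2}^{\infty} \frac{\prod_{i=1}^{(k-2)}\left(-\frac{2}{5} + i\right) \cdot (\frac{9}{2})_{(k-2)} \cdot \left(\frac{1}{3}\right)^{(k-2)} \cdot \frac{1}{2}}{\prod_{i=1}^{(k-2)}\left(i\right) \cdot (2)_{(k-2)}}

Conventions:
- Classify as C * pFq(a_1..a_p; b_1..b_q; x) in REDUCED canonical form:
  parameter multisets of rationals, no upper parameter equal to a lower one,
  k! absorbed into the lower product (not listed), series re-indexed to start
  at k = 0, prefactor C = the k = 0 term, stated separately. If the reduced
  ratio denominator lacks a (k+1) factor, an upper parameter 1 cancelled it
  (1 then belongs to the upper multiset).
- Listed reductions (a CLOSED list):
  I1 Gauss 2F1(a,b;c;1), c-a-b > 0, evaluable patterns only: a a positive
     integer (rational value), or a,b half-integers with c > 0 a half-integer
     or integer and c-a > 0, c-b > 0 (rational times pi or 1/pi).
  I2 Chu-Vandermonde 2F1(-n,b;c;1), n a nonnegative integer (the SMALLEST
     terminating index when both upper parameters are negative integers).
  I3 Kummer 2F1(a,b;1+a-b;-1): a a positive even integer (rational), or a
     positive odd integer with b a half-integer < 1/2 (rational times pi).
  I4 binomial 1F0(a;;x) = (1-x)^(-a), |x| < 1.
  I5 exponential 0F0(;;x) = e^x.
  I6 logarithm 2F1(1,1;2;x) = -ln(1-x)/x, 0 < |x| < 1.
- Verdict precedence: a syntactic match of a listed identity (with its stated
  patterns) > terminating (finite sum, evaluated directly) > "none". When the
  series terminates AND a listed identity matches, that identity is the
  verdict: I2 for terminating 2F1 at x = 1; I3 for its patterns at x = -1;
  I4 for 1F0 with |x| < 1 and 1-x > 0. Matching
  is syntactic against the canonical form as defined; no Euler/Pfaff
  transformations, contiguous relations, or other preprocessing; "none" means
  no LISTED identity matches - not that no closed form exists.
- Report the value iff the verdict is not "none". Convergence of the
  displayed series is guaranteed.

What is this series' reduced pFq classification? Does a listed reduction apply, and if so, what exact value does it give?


Classification (C = \frac{1}{2}): 2F1 with upper {\frac{3}{5}, \frac{9}{2}}, lower {2}, argument x = \frac{1}{3}. Verdict: none. Every listed pattern misses the 2F1 form at \frac{1}{3}, upper {\frac{3}{5}, \frac{9}{2}}.

First insight: t_0 being \frac{1}{2}, the running product (C = 1/2, x = 1/3) telescopes to a rising factorial.
Consecutive-term ratio: r(k) = \frac{1}{3} * (k+\frac{3}{5}) (k+\frac{9}{2}) / [(k+2) (k+1)] - rational; roots negated = parameters, x = \frac{1}{3}, C = \frac{1}{2}.


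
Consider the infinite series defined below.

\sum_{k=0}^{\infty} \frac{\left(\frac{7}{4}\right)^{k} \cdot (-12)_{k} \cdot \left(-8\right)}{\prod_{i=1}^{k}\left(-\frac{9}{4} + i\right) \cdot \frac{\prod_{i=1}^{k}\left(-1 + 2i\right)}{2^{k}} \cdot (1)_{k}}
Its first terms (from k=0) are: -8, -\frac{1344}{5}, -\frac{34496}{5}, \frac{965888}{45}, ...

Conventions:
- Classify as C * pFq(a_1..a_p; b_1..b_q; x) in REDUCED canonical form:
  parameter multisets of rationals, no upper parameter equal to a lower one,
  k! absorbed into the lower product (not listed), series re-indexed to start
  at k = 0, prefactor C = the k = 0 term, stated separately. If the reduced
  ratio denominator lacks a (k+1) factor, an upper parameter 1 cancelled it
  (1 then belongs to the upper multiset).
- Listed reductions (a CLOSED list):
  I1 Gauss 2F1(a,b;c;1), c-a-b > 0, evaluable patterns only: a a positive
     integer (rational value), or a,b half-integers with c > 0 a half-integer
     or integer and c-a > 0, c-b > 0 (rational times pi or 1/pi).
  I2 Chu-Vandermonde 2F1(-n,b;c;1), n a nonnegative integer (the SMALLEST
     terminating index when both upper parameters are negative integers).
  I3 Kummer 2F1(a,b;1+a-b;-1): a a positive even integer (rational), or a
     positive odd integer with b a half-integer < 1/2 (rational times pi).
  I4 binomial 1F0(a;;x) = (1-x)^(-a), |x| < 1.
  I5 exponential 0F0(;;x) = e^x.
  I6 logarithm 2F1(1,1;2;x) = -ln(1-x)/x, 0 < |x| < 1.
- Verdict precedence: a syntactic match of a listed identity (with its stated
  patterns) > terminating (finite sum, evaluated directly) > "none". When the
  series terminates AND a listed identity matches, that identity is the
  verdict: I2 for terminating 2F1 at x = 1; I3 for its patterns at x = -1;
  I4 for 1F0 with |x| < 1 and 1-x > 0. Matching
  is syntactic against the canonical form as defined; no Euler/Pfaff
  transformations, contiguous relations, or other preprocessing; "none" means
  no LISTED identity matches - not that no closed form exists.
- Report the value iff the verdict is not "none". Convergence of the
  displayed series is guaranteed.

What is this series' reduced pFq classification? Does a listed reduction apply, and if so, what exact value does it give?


Prefactor -8, argument \frac{7}{4}: 1F2 with upper {-12} over lower {-\frac{5}{4}, \frac{1}{2}}. Verdict: terminating. (-12)_k vanishes past k = 12, leaving a 13-term sum, computed directly. Exact value: \frac{755893619184538027869848}{227855430353436868125}.

Key step: t_0 being -8, the lower odd product (C = -8) is 2^k (1/2)_k.
Consecutive-term ratio: r(k) = \frac{7}{4} * (k-12) / [(k-\frac{5}{4}) (k+\frac{1}{2}) (k+1)] - rational; roots negated = parameters, x = \frac{7}{4}, C = -8.


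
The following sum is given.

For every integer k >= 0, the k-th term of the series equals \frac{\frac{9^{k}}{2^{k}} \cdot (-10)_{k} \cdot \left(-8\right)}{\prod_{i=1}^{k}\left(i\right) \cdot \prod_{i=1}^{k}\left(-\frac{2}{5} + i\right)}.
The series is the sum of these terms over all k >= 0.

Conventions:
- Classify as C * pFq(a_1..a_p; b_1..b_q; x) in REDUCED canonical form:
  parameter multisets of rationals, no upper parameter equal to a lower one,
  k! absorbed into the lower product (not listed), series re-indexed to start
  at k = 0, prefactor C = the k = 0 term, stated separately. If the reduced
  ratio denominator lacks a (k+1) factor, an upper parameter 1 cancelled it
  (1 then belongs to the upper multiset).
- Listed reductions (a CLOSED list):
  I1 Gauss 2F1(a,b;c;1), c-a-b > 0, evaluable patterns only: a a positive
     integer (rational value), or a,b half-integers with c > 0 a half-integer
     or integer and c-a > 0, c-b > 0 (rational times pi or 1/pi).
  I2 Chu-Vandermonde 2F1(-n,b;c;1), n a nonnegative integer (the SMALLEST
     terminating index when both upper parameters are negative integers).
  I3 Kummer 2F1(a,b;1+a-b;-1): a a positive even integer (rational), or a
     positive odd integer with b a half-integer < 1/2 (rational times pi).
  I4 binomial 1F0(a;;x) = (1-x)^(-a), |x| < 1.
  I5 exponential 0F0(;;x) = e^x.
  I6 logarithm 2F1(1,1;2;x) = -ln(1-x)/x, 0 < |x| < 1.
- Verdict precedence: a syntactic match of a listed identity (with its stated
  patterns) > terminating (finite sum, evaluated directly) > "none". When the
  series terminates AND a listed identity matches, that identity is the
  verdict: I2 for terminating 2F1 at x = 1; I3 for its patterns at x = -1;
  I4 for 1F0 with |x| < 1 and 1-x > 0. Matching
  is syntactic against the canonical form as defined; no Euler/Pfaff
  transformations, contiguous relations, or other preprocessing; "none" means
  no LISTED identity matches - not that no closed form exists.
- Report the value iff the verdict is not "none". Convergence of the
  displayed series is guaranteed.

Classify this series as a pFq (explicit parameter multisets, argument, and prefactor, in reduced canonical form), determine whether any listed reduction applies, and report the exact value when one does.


The tell: t_0 = -8 here, and the product of the first k integers (C = -8) is k!.
Step ratio: r(k) = \frac{9}{2} * (k-10) / [(k+\frac{3}{5}) (k+1)] - rational; roots negated = parameters, x = \frac{9}{2}, C = -8.

At argument \frac{9}{2}: a 1F1 with upper {-10}, lower {\frac{3}{5}}, scaled by C = -8. Verdict: terminating - upper -10 stops the sum at k = 10; the 11 terms are added exactly. Sum: -\frac{214289198370707}{4930873851904}.


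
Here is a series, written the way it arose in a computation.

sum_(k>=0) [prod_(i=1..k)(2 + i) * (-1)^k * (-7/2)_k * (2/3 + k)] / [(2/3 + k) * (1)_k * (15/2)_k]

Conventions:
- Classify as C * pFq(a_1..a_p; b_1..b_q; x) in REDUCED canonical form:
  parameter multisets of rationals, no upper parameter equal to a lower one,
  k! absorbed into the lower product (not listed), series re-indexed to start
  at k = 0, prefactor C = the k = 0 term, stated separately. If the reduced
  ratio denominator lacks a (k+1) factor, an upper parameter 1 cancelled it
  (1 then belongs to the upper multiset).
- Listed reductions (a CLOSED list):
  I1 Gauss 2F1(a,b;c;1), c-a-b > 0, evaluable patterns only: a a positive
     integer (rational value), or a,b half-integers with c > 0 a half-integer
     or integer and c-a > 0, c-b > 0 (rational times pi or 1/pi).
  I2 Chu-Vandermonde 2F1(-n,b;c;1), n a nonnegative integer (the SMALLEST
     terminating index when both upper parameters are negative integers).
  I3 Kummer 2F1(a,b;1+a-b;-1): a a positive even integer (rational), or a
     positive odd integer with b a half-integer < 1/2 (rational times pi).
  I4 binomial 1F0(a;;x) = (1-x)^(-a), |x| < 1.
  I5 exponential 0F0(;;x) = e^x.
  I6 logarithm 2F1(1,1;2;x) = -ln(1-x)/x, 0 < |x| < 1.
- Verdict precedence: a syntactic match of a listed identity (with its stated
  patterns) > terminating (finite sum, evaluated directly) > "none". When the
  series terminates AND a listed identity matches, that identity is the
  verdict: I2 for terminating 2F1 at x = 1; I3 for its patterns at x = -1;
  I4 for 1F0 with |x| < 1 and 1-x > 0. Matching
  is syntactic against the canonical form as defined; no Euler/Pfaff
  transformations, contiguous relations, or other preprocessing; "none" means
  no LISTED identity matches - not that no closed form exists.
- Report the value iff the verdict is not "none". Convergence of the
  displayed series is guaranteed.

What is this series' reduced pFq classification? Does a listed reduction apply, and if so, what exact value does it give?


Canonical form: C = 1 times 2F1 with upper {-7/2, 3}, lower {15/2}, x = -1. Verdict: Kummer (I3) applies (x = -1; c = 15/2 equals 1+a-b for upper {-7/2, 3}: listed pattern). Value: (9009/8192) * pi.

Key step: t_0 being 1, the running product (C = 1, x = -1) telescopes to a rising factorial.
Step ratio: r(k) = (-1) * (k-7/2) (k+3) / [(k+15/2) (k+1)] - rational in k, leading ratio (-1); with t_0 = 1, classification follows.
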